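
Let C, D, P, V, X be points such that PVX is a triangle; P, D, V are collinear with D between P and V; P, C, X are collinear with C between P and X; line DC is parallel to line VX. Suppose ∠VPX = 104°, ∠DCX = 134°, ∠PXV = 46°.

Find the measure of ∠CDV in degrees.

∠CDV = 150°

1. ∠PVX = 30°  [△PVX]
2. ∠CDP = 30°  [DC∥VX, corresponding at D]
3. ∠CDV = 150°  [linear pair at D on PV]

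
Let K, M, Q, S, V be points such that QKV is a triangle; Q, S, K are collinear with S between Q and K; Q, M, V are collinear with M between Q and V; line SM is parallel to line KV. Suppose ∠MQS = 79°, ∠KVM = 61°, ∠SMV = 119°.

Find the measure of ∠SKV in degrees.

∠SKV = 40°

1. ∠KQV = 79°  [S on QK, M on QV]
2. ∠KVQ = 61°  [M on ray VQ]
3. ∠QKV = 40°  [△QKV]
4. ∠SKV = 40°  [S on ray KQ]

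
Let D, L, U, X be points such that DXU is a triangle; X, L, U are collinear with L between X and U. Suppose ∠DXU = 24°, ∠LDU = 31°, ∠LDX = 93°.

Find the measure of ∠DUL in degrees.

1. ∠DXL = 24°  [L on ray XU]
2. ∠DLX = 63°  [△DXL]
3. ∠DLU = 117°  [linear pair at L on XU]
4. ∠DUL = 32°  [△DLU]

∠DUL = 32°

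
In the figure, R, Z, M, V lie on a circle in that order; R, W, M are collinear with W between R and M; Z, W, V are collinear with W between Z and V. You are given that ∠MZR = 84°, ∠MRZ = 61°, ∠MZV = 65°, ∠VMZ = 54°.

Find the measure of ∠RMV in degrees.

1. ∠MVR = 96°  [cyclic RZMV, opposite ∠Z+∠V]
2. ∠MRV = 65°  [same arc MV]
3. ∠RMV = 19°  [△RMV]

∠RMV = 19°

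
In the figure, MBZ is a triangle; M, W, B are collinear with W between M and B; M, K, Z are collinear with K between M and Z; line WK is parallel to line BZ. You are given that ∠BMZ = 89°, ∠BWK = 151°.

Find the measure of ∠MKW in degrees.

1. ∠KMW = 89°  [W on MB, K on MZ]
2. ∠KWM = 29°  [linear pair at W on MB]
3. ∠MKW = 62°  [△MWK]

∠MKW = 62°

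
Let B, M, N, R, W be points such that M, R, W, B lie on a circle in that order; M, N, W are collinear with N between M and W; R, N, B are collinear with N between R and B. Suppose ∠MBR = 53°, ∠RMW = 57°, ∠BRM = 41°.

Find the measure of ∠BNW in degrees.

∠BNW = 82°

1. ∠RBW = 57°  [same arc RW]
2. ∠BWM = 41°  [same arc MB]
3. ∠BNW = 82°  [△WNB]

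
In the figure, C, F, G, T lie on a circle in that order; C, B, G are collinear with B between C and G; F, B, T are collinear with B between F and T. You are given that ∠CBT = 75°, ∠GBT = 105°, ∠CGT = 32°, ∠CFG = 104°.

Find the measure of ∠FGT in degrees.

∠FGT = 65°

1. ∠FTG = 43°  [△GBT]
2. ∠CTG = 76°  [cyclic CFGT, opposite ∠F+∠T]
3. ∠GCT = 72°  [△CGT]
4. ∠GFT = 72°  [same arc GT]
5. ∠FGT = 65°  [△FGT]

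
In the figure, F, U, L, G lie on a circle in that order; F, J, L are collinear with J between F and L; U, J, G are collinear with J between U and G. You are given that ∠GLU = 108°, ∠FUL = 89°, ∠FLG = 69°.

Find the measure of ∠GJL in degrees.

1. ∠GFU = 72°  [cyclic FULG, opposite ∠F+∠L]
2. ∠FGL = 91°  [cyclic FULG, opposite ∠U+∠G]
3. ∠FUG = 69°  [same arc FG]
4. ∠GFL = 20°  [△FLG]
5. ∠FGU = 39°  [△FUG]
6. ∠FJG = 121°  [△FJG]
7. ∠GJL = 59°  [linear pair at J on FL]

∠GJL = 59°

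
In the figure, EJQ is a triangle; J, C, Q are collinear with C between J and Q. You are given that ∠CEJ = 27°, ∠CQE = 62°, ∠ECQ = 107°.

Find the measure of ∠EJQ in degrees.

1. ∠ECJ = 73°  [linear pair at C on JQ]
2. ∠CJE = 80°  [△EJC]
3. ∠EJQ = 80°  [C on ray JQ]

∠EJQ = 80°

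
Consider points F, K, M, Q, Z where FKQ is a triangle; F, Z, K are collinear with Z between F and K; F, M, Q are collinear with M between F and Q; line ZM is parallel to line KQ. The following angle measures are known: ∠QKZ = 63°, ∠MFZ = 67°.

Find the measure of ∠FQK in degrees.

∠FQK = 50°

1. ∠FKQ = 63°  [Z on ray KF]
2. ∠KFQ = 67°  [Z on FK, M on FQ]
3. ∠FQK = 50°  [△FKQ]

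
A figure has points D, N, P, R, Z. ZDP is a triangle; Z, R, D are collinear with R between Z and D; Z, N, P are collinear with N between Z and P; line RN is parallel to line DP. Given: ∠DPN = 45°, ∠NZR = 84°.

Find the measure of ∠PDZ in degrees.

∠PDZ = 51°

1. ∠DPZ = 45°  [N on ray PZ]
2. ∠DZP = 84°  [R on ZD, N on ZP]
3. ∠PDZ = 51°  [△ZDP]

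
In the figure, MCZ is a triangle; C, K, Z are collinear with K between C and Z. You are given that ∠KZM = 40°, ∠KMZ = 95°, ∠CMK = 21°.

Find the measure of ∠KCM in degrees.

1. ∠MKZ = 45°  [△MKZ]
2. ∠CKM = 135°  [linear pair at K on CZ]
3. ∠KCM = 24°  [△MCK]

∠KCM = 24°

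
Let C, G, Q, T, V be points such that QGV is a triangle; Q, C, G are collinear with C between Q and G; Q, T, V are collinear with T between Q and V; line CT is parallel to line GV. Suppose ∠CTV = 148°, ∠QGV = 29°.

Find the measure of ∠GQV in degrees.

∠GQV = 119°

1. ∠CTQ = 32°  [linear pair at T on QV]
2. ∠QCT = 29°  [CT∥GV, corresponding at C]
3. ∠CQT = 119°  [△QCT]
4. ∠GQV = 119°  [C on QG, T on QV]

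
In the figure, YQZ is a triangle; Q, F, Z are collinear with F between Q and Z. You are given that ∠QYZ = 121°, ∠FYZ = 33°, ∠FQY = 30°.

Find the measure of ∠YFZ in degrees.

∠YFZ = 118°

1. ∠YQZ = 30°  [F on ray QZ]
2. ∠QZY = 29°  [△YQZ]
3. ∠FZY = 29°  [F on ray ZQ]
4. ∠YFZ = 118°  [△YFZ]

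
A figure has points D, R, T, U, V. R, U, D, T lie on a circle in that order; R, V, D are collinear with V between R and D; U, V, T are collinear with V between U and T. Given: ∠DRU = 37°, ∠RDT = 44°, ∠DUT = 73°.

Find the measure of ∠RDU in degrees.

1. ∠DTU = 37°  [same arc UD]
2. ∠DVT = 99°  [△DVT]
3. ∠DRT = 73°  [same arc DT]
4. ∠RVT = 81°  [linear pair at V on RD]
5. ∠RTU = 26°  [△RVT]
6. ∠RDU = 26°  [same arc RU]

∠RDU = 26°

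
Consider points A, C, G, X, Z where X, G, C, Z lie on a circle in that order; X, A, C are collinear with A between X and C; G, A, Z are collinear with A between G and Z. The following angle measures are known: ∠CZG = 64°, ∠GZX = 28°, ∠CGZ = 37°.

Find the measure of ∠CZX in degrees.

∠CZX = 92°

1. ∠CXG = 64°  [same arc GC]
2. ∠GCX = 28°  [same arc XG]
3. ∠CGX = 88°  [△XGC]
4. ∠CZX = 92°  [cyclic XGCZ, opposite ∠G+∠Z]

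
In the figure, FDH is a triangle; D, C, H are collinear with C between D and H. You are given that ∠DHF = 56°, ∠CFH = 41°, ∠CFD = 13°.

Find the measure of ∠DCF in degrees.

∠DCF = 97°

1. ∠CHF = 56°  [C on ray HD]
2. ∠FCH = 83°  [△FCH]
3. ∠DCF = 97°  [linear pair at C on DH]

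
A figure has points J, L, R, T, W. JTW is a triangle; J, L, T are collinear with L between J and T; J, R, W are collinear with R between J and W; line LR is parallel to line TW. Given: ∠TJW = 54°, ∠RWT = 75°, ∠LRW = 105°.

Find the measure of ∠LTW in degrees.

1. ∠JWT = 75°  [R on ray WJ]
2. ∠JTW = 51°  [△JTW]
3. ∠LTW = 51°  [L on ray TJ]

∠LTW = 51°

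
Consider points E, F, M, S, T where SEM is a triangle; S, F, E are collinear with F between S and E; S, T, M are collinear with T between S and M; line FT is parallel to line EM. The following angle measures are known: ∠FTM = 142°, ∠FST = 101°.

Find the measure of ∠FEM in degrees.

∠FEM = 41°

1. ∠FTS = 38°  [linear pair at T on SM]
2. ∠SFT = 41°  [△SFT]
3. ∠EFT = 139°  [linear pair at F on SE]
4. ∠FEM = 41°  [FT∥EM, co-interior at E–F]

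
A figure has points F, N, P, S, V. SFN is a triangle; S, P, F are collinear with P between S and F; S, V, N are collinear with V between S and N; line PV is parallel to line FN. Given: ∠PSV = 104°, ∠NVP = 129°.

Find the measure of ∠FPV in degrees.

1. ∠PVS = 51°  [linear pair at V on SN]
2. ∠SPV = 25°  [△SPV]
3. ∠FPV = 155°  [linear pair at P on SF]

∠FPV = 155°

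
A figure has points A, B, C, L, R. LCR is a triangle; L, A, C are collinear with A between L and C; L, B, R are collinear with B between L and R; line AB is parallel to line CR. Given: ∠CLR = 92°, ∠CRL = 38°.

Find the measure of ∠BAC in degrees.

1. ∠LCR = 50°  [△LCR]
2. ∠BAL = 50°  [AB∥CR, corresponding at A]
3. ∠BAC = 130°  [linear pair at A on LC]

∠BAC = 130°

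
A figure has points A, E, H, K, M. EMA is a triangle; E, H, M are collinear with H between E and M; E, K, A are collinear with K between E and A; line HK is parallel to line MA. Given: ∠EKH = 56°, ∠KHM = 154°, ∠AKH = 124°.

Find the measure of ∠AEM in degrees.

1. ∠EHK = 26°  [linear pair at H on EM]
2. ∠HEK = 98°  [△EHK]
3. ∠AEM = 98°  [H on EM, K on EA]

∠AEM = 98°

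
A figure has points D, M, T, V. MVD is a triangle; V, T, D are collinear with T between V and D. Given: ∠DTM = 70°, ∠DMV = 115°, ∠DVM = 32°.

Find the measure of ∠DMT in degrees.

1. ∠MDV = 33°  [△MVD]
2. ∠MDT = 33°  [T on ray DV]
3. ∠DMT = 77°  [△MTD]

∠DMT = 77°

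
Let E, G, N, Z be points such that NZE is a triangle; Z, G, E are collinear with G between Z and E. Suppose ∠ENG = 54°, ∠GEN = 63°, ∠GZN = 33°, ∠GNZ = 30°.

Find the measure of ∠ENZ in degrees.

1. ∠NEZ = 63°  [G on ray EZ]
2. ∠EZN = 33°  [G on ray ZE]
3. ∠ENZ = 84°  [△NZE]

∠ENZ = 84°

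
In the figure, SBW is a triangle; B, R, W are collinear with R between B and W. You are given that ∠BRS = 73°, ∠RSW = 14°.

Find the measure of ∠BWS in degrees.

∠BWS = 59°

1. ∠SRW = 107°  [linear pair at R on BW]
2. ∠RWS = 59°  [△SRW]
3. ∠BWS = 59°  [R on ray WB]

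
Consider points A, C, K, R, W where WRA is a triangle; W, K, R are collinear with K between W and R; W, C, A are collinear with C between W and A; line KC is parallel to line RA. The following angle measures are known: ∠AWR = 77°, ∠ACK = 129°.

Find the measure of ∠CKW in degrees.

1. ∠CWK = 77°  [K on WR, C on WA]
2. ∠KCW = 51°  [linear pair at C on WA]
3. ∠CKW = 52°  [△WKC]

∠CKW = 52°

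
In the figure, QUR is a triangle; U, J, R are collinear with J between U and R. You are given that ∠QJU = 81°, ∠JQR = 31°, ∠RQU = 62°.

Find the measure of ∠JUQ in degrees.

1. ∠QJR = 99°  [linear pair at J on UR]
2. ∠JRQ = 50°  [△QJR]
3. ∠QRU = 50°  [J on ray RU]
4. ∠QUR = 68°  [△QUR]
5. ∠JUQ = 68°  [J on ray UR]

∠JUQ = 68°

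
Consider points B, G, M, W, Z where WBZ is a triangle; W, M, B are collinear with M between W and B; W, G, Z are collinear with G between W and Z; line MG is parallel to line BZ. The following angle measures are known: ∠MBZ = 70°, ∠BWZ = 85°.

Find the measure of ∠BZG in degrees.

1. ∠WBZ = 70°  [M on ray BW]
2. ∠BZW = 25°  [△WBZ]
3. ∠BZG = 25°  [G on ray ZW]

∠BZG = 25°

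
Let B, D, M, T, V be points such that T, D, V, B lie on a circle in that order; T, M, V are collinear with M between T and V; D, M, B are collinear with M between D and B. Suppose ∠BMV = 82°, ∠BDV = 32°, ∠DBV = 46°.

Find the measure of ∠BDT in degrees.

1. ∠DMT = 82°  [vertical angles at M]
2. ∠DTV = 46°  [same arc DV]
3. ∠BDT = 52°  [△TMD]

∠BDT = 52°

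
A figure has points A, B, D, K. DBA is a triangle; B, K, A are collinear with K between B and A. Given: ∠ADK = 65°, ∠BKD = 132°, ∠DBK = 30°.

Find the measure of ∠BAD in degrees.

∠BAD = 67°

1. ∠AKD = 48°  [linear pair at K on BA]
2. ∠DAK = 67°  [△DKA]
3. ∠BAD = 67°  [K on ray AB]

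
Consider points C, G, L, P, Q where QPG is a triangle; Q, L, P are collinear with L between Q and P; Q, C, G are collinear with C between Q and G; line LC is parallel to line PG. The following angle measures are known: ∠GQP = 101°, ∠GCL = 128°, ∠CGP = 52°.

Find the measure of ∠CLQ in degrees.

∠CLQ = 27°

1. ∠CQL = 101°  [L on QP, C on QG]
2. ∠LCQ = 52°  [linear pair at C on QG]
3. ∠CLQ = 27°  [△QLC]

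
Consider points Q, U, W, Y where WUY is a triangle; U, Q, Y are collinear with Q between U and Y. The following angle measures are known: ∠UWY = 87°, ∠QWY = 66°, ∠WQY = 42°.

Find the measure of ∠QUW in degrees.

1. ∠QYW = 72°  [△WQY]
2. ∠UYW = 72°  [Q on ray YU]
3. ∠WUY = 21°  [△WUY]
4. ∠QUW = 21°  [Q on ray UY]

∠QUW = 21°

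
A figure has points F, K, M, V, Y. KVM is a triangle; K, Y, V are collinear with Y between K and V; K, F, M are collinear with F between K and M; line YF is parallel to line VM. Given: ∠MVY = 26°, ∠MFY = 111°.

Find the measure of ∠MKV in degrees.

∠MKV = 85°

1. ∠KVM = 26°  [Y on ray VK]
2. ∠KFY = 69°  [linear pair at F on KM]
3. ∠FYK = 26°  [YF∥VM, corresponding at Y]
4. ∠FKY = 85°  [△KYF]
5. ∠MKV = 85°  [Y on KV, F on KM]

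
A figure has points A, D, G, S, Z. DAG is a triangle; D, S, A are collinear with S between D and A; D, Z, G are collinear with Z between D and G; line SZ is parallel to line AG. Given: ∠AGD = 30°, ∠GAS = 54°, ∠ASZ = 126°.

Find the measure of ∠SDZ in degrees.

∠SDZ = 96°

1. ∠DZS = 30°  [SZ∥AG, corresponding at Z]
2. ∠DSZ = 54°  [linear pair at S on DA]
3. ∠SDZ = 96°  [△DSZ]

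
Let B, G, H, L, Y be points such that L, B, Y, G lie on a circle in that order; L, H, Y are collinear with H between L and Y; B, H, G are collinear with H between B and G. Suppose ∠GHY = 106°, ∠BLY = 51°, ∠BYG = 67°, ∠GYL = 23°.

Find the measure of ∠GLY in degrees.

∠GLY = 62°

1. ∠BGY = 51°  [△YHG]
2. ∠GBY = 62°  [△BYG]
3. ∠GLY = 62°  [same arc YG]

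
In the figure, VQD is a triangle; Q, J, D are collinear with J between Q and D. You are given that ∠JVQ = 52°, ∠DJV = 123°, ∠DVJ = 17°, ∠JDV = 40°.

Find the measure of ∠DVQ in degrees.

1. ∠QJV = 57°  [linear pair at J on QD]
2. ∠QDV = 40°  [J on ray DQ]
3. ∠JQV = 71°  [△VQJ]
4. ∠DQV = 71°  [J on ray QD]
5. ∠DVQ = 69°  [△VQD]

∠DVQ = 69°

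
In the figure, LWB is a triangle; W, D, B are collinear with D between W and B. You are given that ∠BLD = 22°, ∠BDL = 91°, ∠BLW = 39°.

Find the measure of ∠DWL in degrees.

∠DWL = 74°

1. ∠DBL = 67°  [△LDB]
2. ∠LBW = 67°  [D on ray BW]
3. ∠BWL = 74°  [△LWB]
4. ∠DWL = 74°  [D on ray WB]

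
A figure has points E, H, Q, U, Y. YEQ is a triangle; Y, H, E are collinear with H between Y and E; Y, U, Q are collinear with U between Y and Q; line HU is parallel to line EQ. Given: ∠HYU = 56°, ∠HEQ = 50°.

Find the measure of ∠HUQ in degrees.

1. ∠EYQ = 56°  [H on YE, U on YQ]
2. ∠QEY = 50°  [H on ray EY]
3. ∠EQY = 74°  [△YEQ]
4. ∠HUY = 74°  [HU∥EQ, corresponding at U]
5. ∠HUQ = 106°  [linear pair at U on YQ]

∠HUQ = 106°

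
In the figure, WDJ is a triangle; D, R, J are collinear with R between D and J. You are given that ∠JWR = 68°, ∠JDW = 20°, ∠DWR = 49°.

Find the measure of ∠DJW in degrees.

1. ∠RDW = 20°  [R on ray DJ]
2. ∠DRW = 111°  [△WDR]
3. ∠JRW = 69°  [linear pair at R on DJ]
4. ∠RJW = 43°  [△WRJ]
5. ∠DJW = 43°  [R on ray JD]

∠DJW = 43°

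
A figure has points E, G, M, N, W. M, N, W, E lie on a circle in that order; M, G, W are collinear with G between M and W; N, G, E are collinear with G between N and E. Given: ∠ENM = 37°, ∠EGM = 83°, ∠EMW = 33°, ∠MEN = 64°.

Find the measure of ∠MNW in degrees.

1. ∠EWM = 37°  [same arc ME]
2. ∠MEW = 110°  [△MWE]
3. ∠MNW = 70°  [cyclic MNWE, opposite ∠N+∠E]

∠MNW = 70°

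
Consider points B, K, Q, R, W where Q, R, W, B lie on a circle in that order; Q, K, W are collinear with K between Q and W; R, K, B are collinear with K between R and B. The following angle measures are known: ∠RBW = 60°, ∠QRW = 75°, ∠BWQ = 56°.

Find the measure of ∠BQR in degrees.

∠BQR = 79°

1. ∠RQW = 60°  [same arc RW]
2. ∠QWR = 45°  [△QRW]
3. ∠BRQ = 56°  [same arc QB]
4. ∠QBR = 45°  [same arc QR]
5. ∠BQR = 79°  [△QRB]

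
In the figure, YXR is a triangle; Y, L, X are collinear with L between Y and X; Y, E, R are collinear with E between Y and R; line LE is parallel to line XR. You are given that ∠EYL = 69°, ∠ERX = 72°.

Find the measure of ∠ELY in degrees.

1. ∠RYX = 69°  [L on YX, E on YR]
2. ∠XRY = 72°  [E on ray RY]
3. ∠RXY = 39°  [△YXR]
4. ∠ELY = 39°  [LE∥XR, corresponding at L]

∠ELY = 39°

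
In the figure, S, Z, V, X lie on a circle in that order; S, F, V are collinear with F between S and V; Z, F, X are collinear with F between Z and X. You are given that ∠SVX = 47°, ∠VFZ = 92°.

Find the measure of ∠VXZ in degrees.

∠VXZ = 45°

1. ∠SZX = 47°  [same arc SX]
2. ∠SFZ = 88°  [linear pair at F on SV]
3. ∠VSZ = 45°  [△SFZ]
4. ∠VXZ = 45°  [same arc ZV]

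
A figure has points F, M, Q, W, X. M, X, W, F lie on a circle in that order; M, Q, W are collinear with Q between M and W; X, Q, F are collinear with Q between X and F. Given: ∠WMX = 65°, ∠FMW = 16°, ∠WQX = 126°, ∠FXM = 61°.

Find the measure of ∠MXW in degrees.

∠MXW = 77°

1. ∠FXW = 16°  [same arc WF]
2. ∠MWX = 38°  [△XQW]
3. ∠MXW = 77°  [△MXW]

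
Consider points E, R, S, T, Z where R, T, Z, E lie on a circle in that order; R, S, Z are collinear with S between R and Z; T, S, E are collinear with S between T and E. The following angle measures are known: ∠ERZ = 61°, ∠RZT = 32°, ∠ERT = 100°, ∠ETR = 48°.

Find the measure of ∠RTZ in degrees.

1. ∠EZR = 48°  [same arc RE]
2. ∠REZ = 71°  [△RZE]
3. ∠RTZ = 109°  [cyclic RTZE, opposite ∠T+∠E]

∠RTZ = 109°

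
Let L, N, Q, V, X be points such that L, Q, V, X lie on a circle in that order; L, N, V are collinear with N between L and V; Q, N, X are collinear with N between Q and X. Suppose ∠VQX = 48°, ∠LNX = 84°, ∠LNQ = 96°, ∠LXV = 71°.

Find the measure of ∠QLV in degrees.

1. ∠QNV = 84°  [vertical angles at N]
2. ∠LQV = 109°  [cyclic LQVX, opposite ∠Q+∠X]
3. ∠LVQ = 48°  [△QNV]
4. ∠QLV = 23°  [△LQV]

∠QLV = 23°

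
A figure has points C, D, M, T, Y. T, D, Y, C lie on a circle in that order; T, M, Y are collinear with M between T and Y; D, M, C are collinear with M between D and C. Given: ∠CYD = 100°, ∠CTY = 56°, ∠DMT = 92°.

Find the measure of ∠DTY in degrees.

1. ∠CDY = 56°  [same arc YC]
2. ∠DCY = 24°  [△DYC]
3. ∠DTY = 24°  [same arc DY]

∠DTY = 24°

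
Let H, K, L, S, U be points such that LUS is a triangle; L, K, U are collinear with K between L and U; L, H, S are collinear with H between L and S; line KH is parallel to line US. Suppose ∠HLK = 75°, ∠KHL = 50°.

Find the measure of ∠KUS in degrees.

1. ∠HKL = 55°  [△LKH]
2. ∠HKU = 125°  [linear pair at K on LU]
3. ∠KUS = 55°  [KH∥US, co-interior at U–K]

∠KUS = 55°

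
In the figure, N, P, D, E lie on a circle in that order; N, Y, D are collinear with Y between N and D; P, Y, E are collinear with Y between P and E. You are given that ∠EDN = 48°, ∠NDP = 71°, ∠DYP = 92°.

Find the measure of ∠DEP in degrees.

1. ∠EPN = 48°  [same arc NE]
2. ∠NYP = 88°  [linear pair at Y on ND]
3. ∠DNP = 44°  [△NYP]
4. ∠DEP = 44°  [same arc PD]

∠DEP = 44°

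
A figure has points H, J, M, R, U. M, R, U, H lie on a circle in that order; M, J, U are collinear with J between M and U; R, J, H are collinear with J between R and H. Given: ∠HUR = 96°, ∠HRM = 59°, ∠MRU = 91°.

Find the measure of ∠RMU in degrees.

1. ∠HMR = 84°  [cyclic MRUH, opposite ∠M+∠U]
2. ∠MHR = 37°  [△MRH]
3. ∠MUR = 37°  [same arc MR]
4. ∠RMU = 52°  [△MRU]

∠RMU = 52°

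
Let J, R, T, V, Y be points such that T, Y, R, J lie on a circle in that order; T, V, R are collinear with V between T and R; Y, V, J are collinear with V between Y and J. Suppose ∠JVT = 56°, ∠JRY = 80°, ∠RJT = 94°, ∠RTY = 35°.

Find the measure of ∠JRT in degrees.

∠JRT = 21°

1. ∠JVR = 124°  [linear pair at V on TR]
2. ∠RJY = 35°  [same arc YR]
3. ∠JRT = 21°  [△RVJ]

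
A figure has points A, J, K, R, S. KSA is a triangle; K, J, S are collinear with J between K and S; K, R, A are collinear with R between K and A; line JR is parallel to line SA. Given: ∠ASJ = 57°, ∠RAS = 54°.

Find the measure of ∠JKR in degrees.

∠JKR = 69°

1. ∠ASK = 57°  [J on ray SK]
2. ∠KAS = 54°  [R on ray AK]
3. ∠AKS = 69°  [△KSA]
4. ∠JKR = 69°  [J on KS, R on KA]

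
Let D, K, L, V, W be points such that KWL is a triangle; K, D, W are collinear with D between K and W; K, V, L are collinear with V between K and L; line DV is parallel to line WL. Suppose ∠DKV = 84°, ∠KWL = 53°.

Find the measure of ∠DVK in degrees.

∠DVK = 43°

1. ∠LKW = 84°  [D on KW, V on KL]
2. ∠KLW = 43°  [△KWL]
3. ∠DVK = 43°  [DV∥WL, corresponding at V]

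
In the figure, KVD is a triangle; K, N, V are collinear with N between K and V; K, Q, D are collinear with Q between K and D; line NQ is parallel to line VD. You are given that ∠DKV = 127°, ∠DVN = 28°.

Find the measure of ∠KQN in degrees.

1. ∠DVK = 28°  [N on ray VK]
2. ∠KDV = 25°  [△KVD]
3. ∠KQN = 25°  [NQ∥VD, corresponding at Q]

∠KQN = 25°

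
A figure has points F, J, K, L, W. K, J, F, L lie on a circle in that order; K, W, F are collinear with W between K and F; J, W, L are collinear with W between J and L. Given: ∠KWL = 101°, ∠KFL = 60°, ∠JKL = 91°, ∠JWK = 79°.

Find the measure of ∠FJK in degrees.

∠FJK = 110°

1. ∠KJL = 60°  [same arc KL]
2. ∠JLK = 29°  [△KJL]
3. ∠FKJ = 41°  [△KWJ]
4. ∠JFK = 29°  [same arc KJ]
5. ∠FJK = 110°  [△KJF]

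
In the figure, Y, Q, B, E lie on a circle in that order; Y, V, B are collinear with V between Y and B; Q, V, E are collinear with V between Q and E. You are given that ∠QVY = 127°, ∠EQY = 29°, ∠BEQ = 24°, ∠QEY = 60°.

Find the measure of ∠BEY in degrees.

∠BEY = 84°

1. ∠BYQ = 24°  [△YVQ]
2. ∠QBY = 60°  [same arc YQ]
3. ∠BQY = 96°  [△YQB]
4. ∠BEY = 84°  [cyclic YQBE, opposite ∠Q+∠E]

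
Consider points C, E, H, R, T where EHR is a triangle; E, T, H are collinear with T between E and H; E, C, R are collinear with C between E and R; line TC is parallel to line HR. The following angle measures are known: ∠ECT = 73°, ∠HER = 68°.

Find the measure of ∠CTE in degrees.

1. ∠ERH = 73°  [TC∥HR, corresponding at C]
2. ∠EHR = 39°  [△EHR]
3. ∠CTE = 39°  [TC∥HR, corresponding at T]

∠CTE = 39°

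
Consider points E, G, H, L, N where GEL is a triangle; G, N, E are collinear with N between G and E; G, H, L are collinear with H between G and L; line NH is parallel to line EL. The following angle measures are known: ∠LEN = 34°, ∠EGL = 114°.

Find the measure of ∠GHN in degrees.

1. ∠GEL = 34°  [N on ray EG]
2. ∠ELG = 32°  [△GEL]
3. ∠GHN = 32°  [NH∥EL, corresponding at H]

∠GHN = 32°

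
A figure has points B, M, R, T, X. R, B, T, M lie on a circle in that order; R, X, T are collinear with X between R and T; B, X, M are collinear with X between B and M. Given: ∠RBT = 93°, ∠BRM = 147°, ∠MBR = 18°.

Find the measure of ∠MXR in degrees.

1. ∠RMT = 87°  [cyclic RBTM, opposite ∠B+∠M]
2. ∠BMR = 15°  [△RBM]
3. ∠MTR = 18°  [same arc RM]
4. ∠MRT = 75°  [△RTM]
5. ∠MXR = 90°  [△RXM]

∠MXR = 90°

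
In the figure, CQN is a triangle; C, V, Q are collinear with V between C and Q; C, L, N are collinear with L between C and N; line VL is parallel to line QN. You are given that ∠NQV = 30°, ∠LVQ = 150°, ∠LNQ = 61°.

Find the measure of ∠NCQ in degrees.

∠NCQ = 89°

1. ∠CQN = 30°  [V on ray QC]
2. ∠CNQ = 61°  [L on ray NC]
3. ∠NCQ = 89°  [△CQN]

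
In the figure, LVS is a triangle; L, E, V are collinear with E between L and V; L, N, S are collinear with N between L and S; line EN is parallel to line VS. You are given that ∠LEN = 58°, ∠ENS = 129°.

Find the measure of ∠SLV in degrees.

∠SLV = 71°

1. ∠ENL = 51°  [linear pair at N on LS]
2. ∠ELN = 71°  [△LEN]
3. ∠SLV = 71°  [E on LV, N on LS]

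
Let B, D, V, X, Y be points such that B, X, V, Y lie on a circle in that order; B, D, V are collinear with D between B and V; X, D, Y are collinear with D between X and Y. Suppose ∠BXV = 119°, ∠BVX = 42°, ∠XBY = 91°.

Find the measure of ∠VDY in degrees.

1. ∠VBX = 19°  [△BXV]
2. ∠BYX = 42°  [same arc BX]
3. ∠BXY = 47°  [△BXY]
4. ∠VYX = 19°  [same arc XV]
5. ∠BVY = 47°  [same arc BY]
6. ∠VDY = 114°  [△VDY]

∠VDY = 114°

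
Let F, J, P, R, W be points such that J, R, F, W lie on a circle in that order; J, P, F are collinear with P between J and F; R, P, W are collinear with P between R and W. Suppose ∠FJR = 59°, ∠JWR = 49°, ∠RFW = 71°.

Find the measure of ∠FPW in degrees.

∠FPW = 99°

1. ∠FWR = 59°  [same arc RF]
2. ∠JFR = 49°  [same arc JR]
3. ∠FRW = 50°  [△RFW]
4. ∠FPR = 81°  [△RPF]
5. ∠JPW = 81°  [vertical angles at P]
6. ∠FPW = 99°  [linear pair at P on JF]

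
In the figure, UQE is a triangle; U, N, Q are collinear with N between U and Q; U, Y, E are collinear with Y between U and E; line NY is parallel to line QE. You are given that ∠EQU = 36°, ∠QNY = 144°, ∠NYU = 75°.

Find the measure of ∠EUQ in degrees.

1. ∠UNY = 36°  [NY∥QE, corresponding at N]
2. ∠NUY = 69°  [△UNY]
3. ∠EUQ = 69°  [N on UQ, Y on UE]

∠EUQ = 69°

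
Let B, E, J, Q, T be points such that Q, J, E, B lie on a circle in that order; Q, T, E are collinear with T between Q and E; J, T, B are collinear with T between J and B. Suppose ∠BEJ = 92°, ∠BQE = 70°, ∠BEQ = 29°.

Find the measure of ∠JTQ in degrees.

∠JTQ = 133°

1. ∠BJE = 70°  [same arc EB]
2. ∠BJQ = 29°  [same arc QB]
3. ∠EBJ = 18°  [△JEB]
4. ∠EQJ = 18°  [same arc JE]
5. ∠JTQ = 133°  [△QTJ]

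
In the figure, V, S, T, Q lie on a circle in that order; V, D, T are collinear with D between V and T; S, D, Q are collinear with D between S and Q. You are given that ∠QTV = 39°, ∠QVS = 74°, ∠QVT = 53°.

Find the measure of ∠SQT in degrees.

1. ∠QTS = 106°  [cyclic VSTQ, opposite ∠V+∠T]
2. ∠QST = 53°  [same arc TQ]
3. ∠SQT = 21°  [△STQ]

∠SQT = 21°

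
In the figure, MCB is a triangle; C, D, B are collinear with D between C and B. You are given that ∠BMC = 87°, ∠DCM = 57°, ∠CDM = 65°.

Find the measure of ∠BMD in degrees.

1. ∠BCM = 57°  [D on ray CB]
2. ∠BDM = 115°  [linear pair at D on CB]
3. ∠CBM = 36°  [△MCB]
4. ∠DBM = 36°  [D on ray BC]
5. ∠BMD = 29°  [△MDB]

∠BMD = 29°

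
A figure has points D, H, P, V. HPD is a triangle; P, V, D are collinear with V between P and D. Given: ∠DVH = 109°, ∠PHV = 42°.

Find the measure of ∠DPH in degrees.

∠DPH = 67°

1. ∠HVP = 71°  [linear pair at V on PD]
2. ∠HPV = 67°  [△HPV]
3. ∠DPH = 67°  [V on ray PD]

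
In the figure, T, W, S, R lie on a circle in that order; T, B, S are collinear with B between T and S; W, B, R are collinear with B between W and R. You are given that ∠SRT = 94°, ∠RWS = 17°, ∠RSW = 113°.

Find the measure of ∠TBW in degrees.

1. ∠RTS = 17°  [same arc SR]
2. ∠SRW = 50°  [△WSR]
3. ∠RST = 69°  [△TSR]
4. ∠STW = 50°  [same arc WS]
5. ∠RWT = 69°  [same arc TR]
6. ∠TBW = 61°  [△TBW]

∠TBW = 61°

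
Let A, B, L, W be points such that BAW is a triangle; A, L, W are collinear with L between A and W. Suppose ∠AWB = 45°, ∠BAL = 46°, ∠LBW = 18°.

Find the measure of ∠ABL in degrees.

1. ∠BWL = 45°  [L on ray WA]
2. ∠BLW = 117°  [△BLW]
3. ∠ALB = 63°  [linear pair at L on AW]
4. ∠ABL = 71°  [△BAL]

∠ABL = 71°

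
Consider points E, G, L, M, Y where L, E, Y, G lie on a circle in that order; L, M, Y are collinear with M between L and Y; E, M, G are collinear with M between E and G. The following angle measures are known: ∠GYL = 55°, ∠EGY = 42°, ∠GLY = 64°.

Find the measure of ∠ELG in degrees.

∠ELG = 106°

1. ∠GEY = 64°  [same arc YG]
2. ∠EYG = 74°  [△EYG]
3. ∠ELG = 106°  [cyclic LEYG, opposite ∠L+∠Y]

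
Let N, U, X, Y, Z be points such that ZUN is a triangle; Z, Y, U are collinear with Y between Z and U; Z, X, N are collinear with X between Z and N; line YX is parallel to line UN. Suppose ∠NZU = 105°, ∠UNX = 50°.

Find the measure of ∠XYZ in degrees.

1. ∠UNZ = 50°  [X on ray NZ]
2. ∠NUZ = 25°  [△ZUN]
3. ∠XYZ = 25°  [YX∥UN, corresponding at Y]

∠XYZ = 25°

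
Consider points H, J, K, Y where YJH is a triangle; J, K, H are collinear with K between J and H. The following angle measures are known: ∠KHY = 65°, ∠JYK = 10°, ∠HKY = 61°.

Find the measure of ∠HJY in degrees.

1. ∠JKY = 119°  [linear pair at K on JH]
2. ∠KJY = 51°  [△YJK]
3. ∠HJY = 51°  [K on ray JH]

∠HJY = 51°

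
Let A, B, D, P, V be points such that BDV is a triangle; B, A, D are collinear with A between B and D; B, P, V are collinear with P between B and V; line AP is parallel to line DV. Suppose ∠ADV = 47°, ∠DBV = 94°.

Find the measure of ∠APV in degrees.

1. ∠BDV = 47°  [A on ray DB]
2. ∠BVD = 39°  [△BDV]
3. ∠APB = 39°  [AP∥DV, corresponding at P]
4. ∠APV = 141°  [linear pair at P on BV]

∠APV = 141°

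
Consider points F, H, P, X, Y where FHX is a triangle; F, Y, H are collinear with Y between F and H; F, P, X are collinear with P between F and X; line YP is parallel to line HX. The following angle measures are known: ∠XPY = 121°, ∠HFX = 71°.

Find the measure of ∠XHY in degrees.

1. ∠FPY = 59°  [linear pair at P on FX]
2. ∠PFY = 71°  [Y on FH, P on FX]
3. ∠FYP = 50°  [△FYP]
4. ∠HYP = 130°  [linear pair at Y on FH]
5. ∠XHY = 50°  [YP∥HX, co-interior at H–Y]

∠XHY = 50°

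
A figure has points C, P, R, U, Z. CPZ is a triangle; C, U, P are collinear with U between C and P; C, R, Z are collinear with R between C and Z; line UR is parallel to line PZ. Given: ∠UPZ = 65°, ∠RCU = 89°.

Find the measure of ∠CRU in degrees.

∠CRU = 26°

1. ∠CPZ = 65°  [U on ray PC]
2. ∠PCZ = 89°  [U on CP, R on CZ]
3. ∠CZP = 26°  [△CPZ]
4. ∠CRU = 26°  [UR∥PZ, corresponding at R]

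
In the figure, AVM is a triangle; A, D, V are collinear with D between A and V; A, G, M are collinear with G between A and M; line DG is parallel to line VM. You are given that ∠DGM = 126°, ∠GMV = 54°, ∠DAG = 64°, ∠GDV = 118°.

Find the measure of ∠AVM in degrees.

1. ∠AMV = 54°  [G on ray MA]
2. ∠MAV = 64°  [D on AV, G on AM]
3. ∠AVM = 62°  [△AVM]

∠AVM = 62°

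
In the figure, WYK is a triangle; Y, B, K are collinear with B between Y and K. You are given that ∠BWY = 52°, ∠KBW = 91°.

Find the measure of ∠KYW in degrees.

1. ∠WBY = 89°  [linear pair at B on YK]
2. ∠BYW = 39°  [△WYB]
3. ∠KYW = 39°  [B on ray YK]

∠KYW = 39°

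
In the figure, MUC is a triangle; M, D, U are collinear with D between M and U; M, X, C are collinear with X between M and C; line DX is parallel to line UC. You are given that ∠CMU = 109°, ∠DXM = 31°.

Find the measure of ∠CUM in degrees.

∠CUM = 40°

1. ∠DMX = 109°  [D on MU, X on MC]
2. ∠MDX = 40°  [△MDX]
3. ∠CUM = 40°  [DX∥UC, corresponding at D]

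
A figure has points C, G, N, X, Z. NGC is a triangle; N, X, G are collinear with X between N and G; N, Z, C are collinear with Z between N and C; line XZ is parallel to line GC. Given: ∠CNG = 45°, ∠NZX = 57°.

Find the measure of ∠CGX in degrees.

1. ∠XNZ = 45°  [X on NG, Z on NC]
2. ∠NXZ = 78°  [△NXZ]
3. ∠GXZ = 102°  [linear pair at X on NG]
4. ∠CGX = 78°  [XZ∥GC, co-interior at G–X]

∠CGX = 78°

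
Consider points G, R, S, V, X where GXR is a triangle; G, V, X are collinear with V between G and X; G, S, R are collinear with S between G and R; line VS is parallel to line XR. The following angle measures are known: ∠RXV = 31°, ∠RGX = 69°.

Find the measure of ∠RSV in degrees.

∠RSV = 100°

1. ∠GXR = 31°  [V on ray XG]
2. ∠GRX = 80°  [△GXR]
3. ∠GSV = 80°  [VS∥XR, corresponding at S]
4. ∠RSV = 100°  [linear pair at S on GR]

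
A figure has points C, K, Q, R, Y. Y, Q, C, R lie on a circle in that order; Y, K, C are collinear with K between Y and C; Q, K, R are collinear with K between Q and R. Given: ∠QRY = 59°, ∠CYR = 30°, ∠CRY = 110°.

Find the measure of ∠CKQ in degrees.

1. ∠QCY = 59°  [same arc YQ]
2. ∠CQR = 30°  [same arc CR]
3. ∠CKQ = 91°  [△QKC]

∠CKQ = 91°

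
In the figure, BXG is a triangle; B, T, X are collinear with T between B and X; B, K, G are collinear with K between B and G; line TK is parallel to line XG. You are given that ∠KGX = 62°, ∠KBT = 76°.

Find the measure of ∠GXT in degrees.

∠GXT = 42°

1. ∠BGX = 62°  [K on ray GB]
2. ∠GBX = 76°  [T on BX, K on BG]
3. ∠BXG = 42°  [△BXG]
4. ∠GXT = 42°  [T on ray XB]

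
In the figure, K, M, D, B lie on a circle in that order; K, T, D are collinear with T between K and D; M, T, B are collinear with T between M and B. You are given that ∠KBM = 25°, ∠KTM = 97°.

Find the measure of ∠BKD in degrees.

1. ∠KDM = 25°  [same arc KM]
2. ∠DTM = 83°  [linear pair at T on KD]
3. ∠BMD = 72°  [△MTD]
4. ∠BKD = 72°  [same arc DB]

∠BKD = 72°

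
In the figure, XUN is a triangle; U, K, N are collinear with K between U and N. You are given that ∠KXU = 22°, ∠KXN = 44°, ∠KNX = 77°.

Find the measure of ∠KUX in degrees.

1. ∠NKX = 59°  [△XKN]
2. ∠UKX = 121°  [linear pair at K on UN]
3. ∠KUX = 37°  [△XUK]

∠KUX = 37°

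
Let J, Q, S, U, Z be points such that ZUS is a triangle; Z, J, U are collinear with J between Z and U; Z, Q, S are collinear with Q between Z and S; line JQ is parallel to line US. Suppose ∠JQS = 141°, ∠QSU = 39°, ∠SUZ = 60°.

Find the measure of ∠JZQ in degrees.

∠JZQ = 81°

1. ∠JQZ = 39°  [linear pair at Q on ZS]
2. ∠QJZ = 60°  [JQ∥US, corresponding at J]
3. ∠JZQ = 81°  [△ZJQ]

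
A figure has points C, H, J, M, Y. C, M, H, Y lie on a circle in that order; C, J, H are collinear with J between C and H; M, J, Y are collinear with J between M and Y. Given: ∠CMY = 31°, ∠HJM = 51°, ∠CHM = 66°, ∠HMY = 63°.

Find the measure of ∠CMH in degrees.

∠CMH = 94°

1. ∠CHY = 31°  [same arc CY]
2. ∠HCY = 63°  [same arc HY]
3. ∠CYH = 86°  [△CHY]
4. ∠CMH = 94°  [cyclic CMHY, opposite ∠M+∠Y]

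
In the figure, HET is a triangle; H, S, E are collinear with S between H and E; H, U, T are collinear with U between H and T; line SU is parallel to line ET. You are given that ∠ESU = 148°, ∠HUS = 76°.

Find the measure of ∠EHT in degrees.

1. ∠HSU = 32°  [linear pair at S on HE]
2. ∠SHU = 72°  [△HSU]
3. ∠EHT = 72°  [S on HE, U on HT]

∠EHT = 72°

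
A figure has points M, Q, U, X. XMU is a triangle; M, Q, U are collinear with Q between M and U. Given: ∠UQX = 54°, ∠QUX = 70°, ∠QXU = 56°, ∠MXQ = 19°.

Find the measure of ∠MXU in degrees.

1. ∠MQX = 126°  [linear pair at Q on MU]
2. ∠MUX = 70°  [Q on ray UM]
3. ∠QMX = 35°  [△XMQ]
4. ∠UMX = 35°  [Q on ray MU]
5. ∠MXU = 75°  [△XMU]

∠MXU = 75°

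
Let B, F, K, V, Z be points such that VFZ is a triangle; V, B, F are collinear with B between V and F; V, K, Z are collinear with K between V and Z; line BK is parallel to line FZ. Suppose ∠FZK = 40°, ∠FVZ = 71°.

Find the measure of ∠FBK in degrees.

1. ∠FZV = 40°  [K on ray ZV]
2. ∠VFZ = 69°  [△VFZ]
3. ∠KBV = 69°  [BK∥FZ, corresponding at B]
4. ∠FBK = 111°  [linear pair at B on VF]

∠FBK = 111°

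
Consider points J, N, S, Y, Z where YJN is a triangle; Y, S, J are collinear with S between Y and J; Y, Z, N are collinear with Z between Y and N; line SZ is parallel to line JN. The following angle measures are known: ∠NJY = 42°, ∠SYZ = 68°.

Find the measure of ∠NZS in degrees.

1. ∠YSZ = 42°  [SZ∥JN, corresponding at S]
2. ∠SZY = 70°  [△YSZ]
3. ∠NZS = 110°  [linear pair at Z on YN]

∠NZS = 110°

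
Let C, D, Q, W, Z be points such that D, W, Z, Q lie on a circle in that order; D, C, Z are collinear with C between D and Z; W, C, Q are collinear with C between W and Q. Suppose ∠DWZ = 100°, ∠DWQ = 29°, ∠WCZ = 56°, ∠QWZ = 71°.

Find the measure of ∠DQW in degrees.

∠DQW = 53°

1. ∠DCQ = 56°  [vertical angles at C]
2. ∠QDZ = 71°  [same arc ZQ]
3. ∠DQW = 53°  [△DCQ]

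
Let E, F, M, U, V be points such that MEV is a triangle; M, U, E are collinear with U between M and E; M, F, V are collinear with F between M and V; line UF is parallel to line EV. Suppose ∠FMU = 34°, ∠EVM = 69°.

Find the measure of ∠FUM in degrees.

∠FUM = 77°

1. ∠EMV = 34°  [U on ME, F on MV]
2. ∠MEV = 77°  [△MEV]
3. ∠FUM = 77°  [UF∥EV, corresponding at U]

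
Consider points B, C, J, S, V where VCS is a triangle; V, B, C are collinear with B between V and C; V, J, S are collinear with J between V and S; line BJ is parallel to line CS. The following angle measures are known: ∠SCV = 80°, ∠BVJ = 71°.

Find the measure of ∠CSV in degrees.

∠CSV = 29°

1. ∠JBV = 80°  [BJ∥CS, corresponding at B]
2. ∠BJV = 29°  [△VBJ]
3. ∠CSV = 29°  [BJ∥CS, corresponding at J]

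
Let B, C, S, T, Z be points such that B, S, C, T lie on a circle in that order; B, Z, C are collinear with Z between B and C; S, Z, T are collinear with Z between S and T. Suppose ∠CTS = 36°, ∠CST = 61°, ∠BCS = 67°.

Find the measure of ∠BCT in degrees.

∠BCT = 16°

1. ∠SCT = 83°  [△SCT]
2. ∠BTS = 67°  [same arc BS]
3. ∠SBT = 97°  [cyclic BSCT, opposite ∠B+∠C]
4. ∠BST = 16°  [△BST]
5. ∠BCT = 16°  [same arc BT]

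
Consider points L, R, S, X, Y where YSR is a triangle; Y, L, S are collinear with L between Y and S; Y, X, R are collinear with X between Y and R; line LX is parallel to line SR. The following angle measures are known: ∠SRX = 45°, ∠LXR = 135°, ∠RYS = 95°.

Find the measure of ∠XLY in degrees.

∠XLY = 40°

1. ∠LXY = 45°  [linear pair at X on YR]
2. ∠LYX = 95°  [L on YS, X on YR]
3. ∠XLY = 40°  [△YLX]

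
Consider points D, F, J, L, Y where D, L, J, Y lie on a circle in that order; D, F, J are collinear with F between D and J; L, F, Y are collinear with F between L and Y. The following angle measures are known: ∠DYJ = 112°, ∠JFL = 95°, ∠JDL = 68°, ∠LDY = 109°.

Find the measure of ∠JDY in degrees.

1. ∠DFY = 95°  [vertical angles at F]
2. ∠DFL = 85°  [linear pair at F on DJ]
3. ∠DLY = 27°  [△DFL]
4. ∠DYL = 44°  [△DLY]
5. ∠JDY = 41°  [△DFY]

∠JDY = 41°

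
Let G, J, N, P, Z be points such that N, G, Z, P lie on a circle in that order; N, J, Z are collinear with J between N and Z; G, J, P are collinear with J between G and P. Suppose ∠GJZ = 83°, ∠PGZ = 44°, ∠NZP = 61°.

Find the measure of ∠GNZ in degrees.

∠GNZ = 22°

1. ∠GJN = 97°  [linear pair at J on NZ]
2. ∠NGP = 61°  [same arc NP]
3. ∠GNZ = 22°  [△NJG]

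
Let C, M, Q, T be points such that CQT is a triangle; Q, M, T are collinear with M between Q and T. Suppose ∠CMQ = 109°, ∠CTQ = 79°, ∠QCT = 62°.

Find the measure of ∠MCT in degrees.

∠MCT = 30°

1. ∠CMT = 71°  [linear pair at M on QT]
2. ∠CTM = 79°  [M on ray TQ]
3. ∠MCT = 30°  [△CMT]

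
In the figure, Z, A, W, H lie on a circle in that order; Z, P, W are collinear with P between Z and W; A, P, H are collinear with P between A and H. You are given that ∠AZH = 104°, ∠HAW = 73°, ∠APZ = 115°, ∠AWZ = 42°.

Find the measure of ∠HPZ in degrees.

1. ∠HZW = 73°  [same arc WH]
2. ∠AHZ = 42°  [same arc ZA]
3. ∠HPZ = 65°  [△ZPH]

∠HPZ = 65°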